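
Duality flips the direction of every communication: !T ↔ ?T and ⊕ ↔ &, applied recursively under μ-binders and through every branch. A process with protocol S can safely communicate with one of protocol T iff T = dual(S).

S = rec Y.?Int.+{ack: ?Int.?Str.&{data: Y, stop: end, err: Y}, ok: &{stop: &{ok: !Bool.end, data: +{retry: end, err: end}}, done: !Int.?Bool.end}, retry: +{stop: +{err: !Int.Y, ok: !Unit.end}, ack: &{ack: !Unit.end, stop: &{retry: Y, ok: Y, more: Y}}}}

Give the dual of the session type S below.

rec Y.!Int.&{ack: !Int.!Str.+{data: Y, stop: end, err: Y}, ok: +{stop: +{ok: ?Bool.end, data: &{retry: end, err: end}}, done: ?Int.!Bool.end}, retry: &{stop: &{err: ?Int.Y, ok: ?Unit.end}, ack: +{ack: ?Unit.end, stop: +{retry: Y, ok: Y, more: Y}}}}

rec Y = rec Y  (rec unchanged)
  ?Int = !Int
    +{ack,ok,retry} = &{ack,ok,retry}  (⊕→&)
      • ack:
        ?Int = !Int
          ?Str = !Str
            &{data,stop,err} = +{data,stop,err}  (external→internal)
              • data:
                Y ↦ Y
              • stop:
                end ↦ end
              • err:
                Y ↦ Y
      • ok:
        &{stop,done} = +{stop,done}  (external→internal)
          • stop:
            &{ok,data} = +{ok,data}  (external→internal)
              • ok:
                !Bool = ?Bool
                  end ↦ end
              • data:
                +{retry,err} = &{retry,err}  (⊕→&)
                  • retry:
                    end ↦ end
                  • err:
                    end ↦ end
          • done:
            !Int = ?Int
              ?Bool = !Bool
                end ↦ end
      • retry:
        +{stop,ack} = &{stop,ack}  (⊕→&)
          • stop:
            +{err,ok} = &{err,ok}  (⊕→&)
              • err:
                !Int = ?Int
                  Y ↦ Y
              • ok:
                !Unit = ?Unit
                  end ↦ end
          • ack:
            &{ack,stop} = +{ack,stop}  (external→internal)
              • ack:
                !Unit = ?Unit
                  end ↦ end
              • stop:
                &{retry,ok,more} = +{retry,ok,more}  (external→internal)
                  • retry:
                    Y ↦ Y
                  • ok:
                    Y ↦ Y
                  • more:
                    Y ↦ Y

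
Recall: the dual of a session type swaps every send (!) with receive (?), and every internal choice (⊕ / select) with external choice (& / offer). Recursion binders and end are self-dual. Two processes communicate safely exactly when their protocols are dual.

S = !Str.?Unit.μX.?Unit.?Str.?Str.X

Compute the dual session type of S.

!Str → ?Str
  ?Unit → !Unit
    μX → μX  (μ self-dual)
      ?Unit → !Unit
        ?Str → !Str
          ?Str → !Str
            X ↦ X

?Str.!Unit.μX.!Unit.!Str.!Str.X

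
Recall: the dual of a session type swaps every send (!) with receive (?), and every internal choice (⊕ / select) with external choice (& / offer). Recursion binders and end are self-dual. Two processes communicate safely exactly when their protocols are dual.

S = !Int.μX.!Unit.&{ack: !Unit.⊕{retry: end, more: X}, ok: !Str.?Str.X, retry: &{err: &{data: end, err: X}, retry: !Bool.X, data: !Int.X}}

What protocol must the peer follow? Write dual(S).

?Int.μX.?Unit.⊕{ack: ?Unit.&{retry: end, more: X}, ok: ?Str.!Str.X, retry: ⊕{err: ⊕{data: end, err: X}, retry: ?Bool.X, data: ?Int.X}}

!Int = ?Int
  μX = μX  (rec unchanged)
    !Unit = ?Unit
      &{ack,ok,retry} = ⊕{ack,ok,retry}  (&→⊕)
        case ack:
          !Unit = ?Unit
            ⊕{retry,more} = &{retry,more}  (internal→external)
              case retry:
                end ↦ end
              case more:
                X ↦ X
        case ok:
          !Str = ?Str
            ?Str = !Str
              X ↦ X
        case retry:
          &{err,retry,data} = ⊕{err,retry,data}  (&→⊕)
            case err:
              &{data,err} = ⊕{data,err}  (&→⊕)
                case data:
                  end ↦ end
                case err:
                  X ↦ X
            case retry:
              !Bool = ?Bool
                X ↦ X
            case data:
              !Int = ?Int
                X ↦ X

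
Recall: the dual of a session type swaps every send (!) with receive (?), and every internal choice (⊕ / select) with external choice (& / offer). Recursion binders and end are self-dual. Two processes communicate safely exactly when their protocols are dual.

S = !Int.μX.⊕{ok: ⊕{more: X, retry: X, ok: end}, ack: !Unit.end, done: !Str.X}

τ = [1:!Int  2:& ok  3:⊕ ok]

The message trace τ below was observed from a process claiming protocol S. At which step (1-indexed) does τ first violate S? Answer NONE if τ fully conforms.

step 1: !Int  match  state: μX.…
step 2: got & ok, protocol expects ⊕ ok or ⊕ ack or ⊕ done  ✗

2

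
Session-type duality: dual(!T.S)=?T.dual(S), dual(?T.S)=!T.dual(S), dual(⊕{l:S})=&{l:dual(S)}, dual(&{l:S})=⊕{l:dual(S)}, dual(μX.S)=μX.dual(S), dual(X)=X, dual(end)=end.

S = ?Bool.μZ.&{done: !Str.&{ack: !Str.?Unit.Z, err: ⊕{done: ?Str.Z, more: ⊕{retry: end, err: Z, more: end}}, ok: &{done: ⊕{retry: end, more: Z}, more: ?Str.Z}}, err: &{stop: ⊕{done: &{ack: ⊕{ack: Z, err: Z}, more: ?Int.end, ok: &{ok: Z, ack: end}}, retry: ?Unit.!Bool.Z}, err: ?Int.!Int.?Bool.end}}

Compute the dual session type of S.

!Bool.μZ.⊕{done: ?Str.⊕{ack: ?Str.!Unit.Z, err: &{done: !Str.Z, more: &{retry: end, err: Z, more: end}}, ok: ⊕{done: &{retry: end, more: Z}, more: !Str.Z}}, err: ⊕{stop: &{done: ⊕{ack: &{ack: Z, err: Z}, more: !Int.end, ok: ⊕{ok: Z, ack: end}}, retry: !Unit.?Bool.Z}, err: !Int.?Int.!Bool.end}}

?Bool → !Bool
  μZ → μZ  (rec unchanged)
    &{done,err} → ⊕{done,err}  (external→internal)
      [done]
        !Str → ?Str
          &{ack,err,ok} → ⊕{ack,err,ok}  (external→internal)
            [ack]
              !Str → ?Str
                ?Unit → !Unit
                  Z ↦ Z
            [err]
              ⊕{done,more} → &{done,more}  (select→offer)
                [done]
                  ?Str → !Str
                    Z ↦ Z
                [more]
                  ⊕{retry,err,more} → &{retry,err,more}  (select→offer)
                    [retry]
                      end ↦ end
                    [err]
                      Z ↦ Z
                    [more]
                      end ↦ end
            [ok]
              &{done,more} → ⊕{done,more}  (external→internal)
                [done]
                  ⊕{retry,more} → &{retry,more}  (select→offer)
                    [retry]
                      end ↦ end
                    [more]
                      Z ↦ Z
                [more]
                  ?Str → !Str
                    Z ↦ Z
      [err]
        &{stop,err} → ⊕{stop,err}  (external→internal)
          [stop]
            ⊕{done,retry} → &{done,retry}  (select→offer)
              [done]
                &{ack,more,ok} → ⊕{ack,more,ok}  (external→internal)
                  [ack]
                    ⊕{ack,err} → &{ack,err}  (select→offer)
                      [ack]
                        Z ↦ Z
                      [err]
                        Z ↦ Z
                  [more]
                    ?Int → !Int
                      end ↦ end
                  [ok]
                    &{ok,ack} → ⊕{ok,ack}  (external→internal)
                      [ok]
                        Z ↦ Z
                      [ack]
                        end ↦ end
              [retry]
                ?Unit → !Unit
                  !Bool → ?Bool
                    Z ↦ Z
          [err]
            ?Int → !Int
              !Int → ?Int
                ?Bool → !Bool
                  end ↦ end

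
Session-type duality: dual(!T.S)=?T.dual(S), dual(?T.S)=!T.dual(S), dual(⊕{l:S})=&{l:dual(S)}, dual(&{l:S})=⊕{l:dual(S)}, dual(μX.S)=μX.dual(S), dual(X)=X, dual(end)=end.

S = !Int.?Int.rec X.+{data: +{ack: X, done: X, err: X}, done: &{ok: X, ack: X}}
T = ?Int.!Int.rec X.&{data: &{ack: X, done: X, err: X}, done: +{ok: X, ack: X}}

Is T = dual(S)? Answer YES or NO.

YES

!Int ‖ ?Int  match
  ?Int ‖ !Int  match
    rec X ‖ rec X  match (μ self-dual)
      +{data,done} ‖ &{data,done}  match labels match
        case data:
          +{ack,done,err} ‖ &{ack,done,err}  match labels match
            case ack:
              X ‖ X  match
            case done:
              X ‖ X  match
            case err:
              X ‖ X  match
        case done:
          &{ok,ack} ‖ +{ok,ack}  match labels match
            case ok:
              X ‖ X  match
            case ack:
              X ‖ X  match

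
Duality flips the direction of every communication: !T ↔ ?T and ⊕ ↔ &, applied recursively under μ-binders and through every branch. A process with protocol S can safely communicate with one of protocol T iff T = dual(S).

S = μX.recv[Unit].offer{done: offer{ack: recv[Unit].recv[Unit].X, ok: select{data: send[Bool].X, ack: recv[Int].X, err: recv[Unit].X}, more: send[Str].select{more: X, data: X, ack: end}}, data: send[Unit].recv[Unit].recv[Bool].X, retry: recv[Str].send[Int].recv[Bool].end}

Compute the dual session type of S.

μX.send[Unit].select{done: select{ack: send[Unit].send[Unit].X, ok: offer{data: recv[Bool].X, ack: send[Int].X, err: send[Unit].X}, more: recv[Str].offer{more: X, data: X, ack: end}}, data: recv[Unit].send[Unit].send[Bool].X, retry: send[Str].recv[Int].send[Bool].end}

μX → μX  (binder kept)
  recv[Unit] → send[Unit]
    offer{done,data,retry} → select{done,data,retry}  (external→internal)
      • done:
        offer{ack,ok,more} → select{ack,ok,more}  (external→internal)
          • ack:
            recv[Unit] → send[Unit]
              recv[Unit] → send[Unit]
                X ↦ X
          • ok:
            select{data,ack,err} → offer{data,ack,err}  (⊕→&)
              • data:
                send[Bool] → recv[Bool]
                  X ↦ X
              • ack:
                recv[Int] → send[Int]
                  X ↦ X
              • err:
                recv[Unit] → send[Unit]
                  X ↦ X
          • more:
            send[Str] → recv[Str]
              select{more,data,ack} → offer{more,data,ack}  (⊕→&)
                • more:
                  X ↦ X
                • data:
                  X ↦ X
                • ack:
                  end ↦ end
      • data:
        send[Unit] → recv[Unit]
          recv[Unit] → send[Unit]
            recv[Bool] → send[Bool]
              X ↦ X
      • retry:
        recv[Str] → send[Str]
          send[Int] → recv[Int]
            recv[Bool] → send[Bool]
              end ↦ end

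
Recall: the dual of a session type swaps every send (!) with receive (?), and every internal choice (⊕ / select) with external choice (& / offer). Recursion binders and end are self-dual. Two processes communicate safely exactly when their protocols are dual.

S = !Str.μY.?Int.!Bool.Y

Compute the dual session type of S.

!Str = ?Str
  μY = μY  (binder kept)
    ?Int = !Int
      !Bool = ?Bool
        dual(Y) = Y

?Str.μY.!Int.?Bool.Y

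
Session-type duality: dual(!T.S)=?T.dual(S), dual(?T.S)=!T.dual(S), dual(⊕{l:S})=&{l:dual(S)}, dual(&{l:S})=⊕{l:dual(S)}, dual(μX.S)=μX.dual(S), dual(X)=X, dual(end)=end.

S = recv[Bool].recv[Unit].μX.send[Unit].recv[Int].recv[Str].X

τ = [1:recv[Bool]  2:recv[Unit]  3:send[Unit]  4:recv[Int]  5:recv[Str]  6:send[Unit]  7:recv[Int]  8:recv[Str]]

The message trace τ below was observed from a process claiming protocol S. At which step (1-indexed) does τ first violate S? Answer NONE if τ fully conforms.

NONE

@1 recv[Bool]  ✓  cont: recv[Unit].μX.…
@2 recv[Unit]  ✓  cont: μX.…
@3 send[Unit]  ✓  cont: recv[Int].recv[Str].μX.…
@4 recv[Int]  ✓  cont: recv[Str].μX.…
@5 recv[Str]  ✓  cont: μX.…
@6 send[Unit]  ✓  cont: recv[Int].recv[Str].μX.…
@7 recv[Int]  ✓  cont: recv[Str].μX.…
@8 recv[Str]  ✓  cont: μX.…
trace exhausted — no violation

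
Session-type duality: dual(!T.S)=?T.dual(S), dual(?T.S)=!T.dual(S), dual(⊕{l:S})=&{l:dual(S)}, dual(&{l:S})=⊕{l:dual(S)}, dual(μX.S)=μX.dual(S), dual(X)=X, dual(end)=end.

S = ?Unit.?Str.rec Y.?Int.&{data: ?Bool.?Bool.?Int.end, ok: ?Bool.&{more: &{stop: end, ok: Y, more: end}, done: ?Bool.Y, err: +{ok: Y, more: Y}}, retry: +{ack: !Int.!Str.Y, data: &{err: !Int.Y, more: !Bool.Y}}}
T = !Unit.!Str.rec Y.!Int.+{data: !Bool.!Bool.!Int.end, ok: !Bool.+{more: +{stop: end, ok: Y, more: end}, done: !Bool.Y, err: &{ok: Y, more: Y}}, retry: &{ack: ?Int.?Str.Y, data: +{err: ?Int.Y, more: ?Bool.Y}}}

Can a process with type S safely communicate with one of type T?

?Unit vs !Unit  ✓
  ?Str vs !Str  ✓
    rec Y vs rec Y  ✓ (rec unchanged)
      ?Int vs !Int  ✓
        &{data,ok,retry} vs +{data,ok,retry}  ✓ labels match
          • data:
            ?Bool vs !Bool  ✓
              ?Bool vs !Bool  ✓
                ?Int vs !Int  ✓
                  end vs end  ✓
          • ok:
            ?Bool vs !Bool  ✓
              &{more,done,err} vs +{more,done,err}  ✓ labels match
                • more:
                  &{stop,ok,more} vs +{stop,ok,more}  ✓ labels match
                    • stop:
                      end vs end  ✓
                    • ok:
                      Y vs Y  ✓
                    • more:
                      end vs end  ✓
                • done:
                  ?Bool vs !Bool  ✓
                    Y vs Y  ✓
                • err:
                  +{ok,more} vs &{ok,more}  ✓ labels match
                    • ok:
                      Y vs Y  ✓
                    • more:
                      Y vs Y  ✓
          • retry:
            +{ack,data} vs &{ack,data}  ✓ labels match
              • ack:
                !Int vs ?Int  ✓
                  !Str vs ?Str  ✓
                    Y vs Y  ✓
              • data:
                &{err,more} vs +{err,more}  ✓ labels match
                  • err:
                    !Int vs ?Int  ✓
                      Y vs Y  ✓
                  • more:
                    !Bool vs ?Bool  ✓
                      Y vs Y  ✓

YES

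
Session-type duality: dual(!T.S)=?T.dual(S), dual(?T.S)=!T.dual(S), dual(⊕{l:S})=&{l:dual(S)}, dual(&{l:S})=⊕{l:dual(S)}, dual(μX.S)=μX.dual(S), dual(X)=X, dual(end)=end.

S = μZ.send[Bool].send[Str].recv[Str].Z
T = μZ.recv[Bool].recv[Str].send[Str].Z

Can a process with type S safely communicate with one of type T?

μZ vs μZ  ✓ (μ self-dual)
  send[Bool] vs recv[Bool]  ✓
    send[Str] vs recv[Str]  ✓
      recv[Str] vs send[Str]  ✓
        Z vs Z  ✓

YES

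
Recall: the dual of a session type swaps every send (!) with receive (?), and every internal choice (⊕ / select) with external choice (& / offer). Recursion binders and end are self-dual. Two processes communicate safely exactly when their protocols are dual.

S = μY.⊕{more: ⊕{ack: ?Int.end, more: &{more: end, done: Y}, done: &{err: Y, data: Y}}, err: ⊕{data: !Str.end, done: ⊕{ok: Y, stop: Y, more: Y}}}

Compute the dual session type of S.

μY.&{more: &{ack: !Int.end, more: ⊕{more: end, done: Y}, done: ⊕{err: Y, data: Y}}, err: &{data: ?Str.end, done: &{ok: Y, stop: Y, more: Y}}}

μY ↦ μY  (μ self-dual)
  ⊕{more,err} ↦ &{more,err}  (internal→external)
    [more]
      ⊕{ack,more,done} ↦ &{ack,more,done}  (internal→external)
        [ack]
          ?Int ↦ !Int
            end self-dual
        [more]
          &{more,done} ↦ ⊕{more,done}  (offer→select)
            [more]
              end self-dual
            [done]
              Y self-dual
        [done]
          &{err,data} ↦ ⊕{err,data}  (offer→select)
            [err]
              Y self-dual
            [data]
              Y self-dual
    [err]
      ⊕{data,done} ↦ &{data,done}  (internal→external)
        [data]
          !Str ↦ ?Str
            end self-dual
        [done]
          ⊕{ok,stop,more} ↦ &{ok,stop,more}  (internal→external)
            [ok]
              Y self-dual
            [stop]
              Y self-dual
            [more]
              Y self-dual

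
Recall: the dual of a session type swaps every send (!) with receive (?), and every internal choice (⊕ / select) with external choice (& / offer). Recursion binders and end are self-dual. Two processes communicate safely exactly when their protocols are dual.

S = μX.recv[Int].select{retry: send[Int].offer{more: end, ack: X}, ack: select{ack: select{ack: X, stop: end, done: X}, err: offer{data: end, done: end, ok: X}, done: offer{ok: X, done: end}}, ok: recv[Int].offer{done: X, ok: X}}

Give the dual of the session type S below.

μX.send[Int].offer{retry: recv[Int].select{more: end, ack: X}, ack: offer{ack: offer{ack: X, stop: end, done: X}, err: select{data: end, done: end, ok: X}, done: select{ok: X, done: end}}, ok: send[Int].select{done: X, ok: X}}

μX ↦ μX  (binder kept)
  recv[Int] ↦ send[Int]
    select{retry,ack,ok} ↦ offer{retry,ack,ok}  (⊕→&)
      [retry]
        send[Int] ↦ recv[Int]
          offer{more,ack} ↦ select{more,ack}  (offer→select)
            [more]
              end self-dual
            [ack]
              X self-dual
      [ack]
        select{ack,err,done} ↦ offer{ack,err,done}  (⊕→&)
          [ack]
            select{ack,stop,done} ↦ offer{ack,stop,done}  (⊕→&)
              [ack]
                X self-dual
              [stop]
                end self-dual
              [done]
                X self-dual
          [err]
            offer{data,done,ok} ↦ select{data,done,ok}  (offer→select)
              [data]
                end self-dual
              [done]
                end self-dual
              [ok]
                X self-dual
          [done]
            offer{ok,done} ↦ select{ok,done}  (offer→select)
              [ok]
                X self-dual
              [done]
                end self-dual
      [ok]
        recv[Int] ↦ send[Int]
          offer{done,ok} ↦ select{done,ok}  (offer→select)
            [done]
              X self-dual
            [ok]
              X self-dual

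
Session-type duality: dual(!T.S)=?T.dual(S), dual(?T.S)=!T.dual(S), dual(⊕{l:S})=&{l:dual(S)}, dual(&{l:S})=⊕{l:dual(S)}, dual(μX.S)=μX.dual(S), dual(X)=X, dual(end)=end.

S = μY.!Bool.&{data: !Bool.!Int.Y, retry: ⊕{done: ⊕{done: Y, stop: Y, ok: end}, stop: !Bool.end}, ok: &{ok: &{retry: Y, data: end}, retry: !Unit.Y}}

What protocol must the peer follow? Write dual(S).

μY = μY  (μ self-dual)
  !Bool = ?Bool
    &{data,retry,ok} = ⊕{data,retry,ok}  (&→⊕)
      [data]
        !Bool = ?Bool
          !Int = ?Int
            dual(Y) = Y
      [retry]
        ⊕{done,stop} = &{done,stop}  (select→offer)
          [done]
            ⊕{done,stop,ok} = &{done,stop,ok}  (select→offer)
              [done]
                dual(Y) = Y
              [stop]
                dual(Y) = Y
              [ok]
                dual(end) = end
          [stop]
            !Bool = ?Bool
              dual(end) = end
      [ok]
        &{ok,retry} = ⊕{ok,retry}  (&→⊕)
          [ok]
            &{retry,data} = ⊕{retry,data}  (&→⊕)
              [retry]
                dual(Y) = Y
              [data]
                dual(end) = end
          [retry]
            !Unit = ?Unit
              dual(Y) = Y

μY.?Bool.⊕{data: ?Bool.?Int.Y, retry: &{done: &{done: Y, stop: Y, ok: end}, stop: ?Bool.end}, ok: ⊕{ok: ⊕{retry: Y, data: end}, retry: ?Unit.Y}}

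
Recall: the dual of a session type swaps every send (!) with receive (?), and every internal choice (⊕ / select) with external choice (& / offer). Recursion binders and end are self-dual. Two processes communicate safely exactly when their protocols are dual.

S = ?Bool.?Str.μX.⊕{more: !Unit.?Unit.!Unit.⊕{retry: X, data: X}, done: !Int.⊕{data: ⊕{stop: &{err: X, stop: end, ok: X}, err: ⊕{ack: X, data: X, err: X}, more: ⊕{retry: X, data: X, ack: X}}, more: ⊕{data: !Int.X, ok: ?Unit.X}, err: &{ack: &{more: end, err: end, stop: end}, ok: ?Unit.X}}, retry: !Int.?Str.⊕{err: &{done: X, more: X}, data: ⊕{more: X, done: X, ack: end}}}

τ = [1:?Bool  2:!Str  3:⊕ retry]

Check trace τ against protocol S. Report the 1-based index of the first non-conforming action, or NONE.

2

@1 ?Bool  match  state: ?Str.μX.…
@2 got !Str, protocol expects ?Str  ✗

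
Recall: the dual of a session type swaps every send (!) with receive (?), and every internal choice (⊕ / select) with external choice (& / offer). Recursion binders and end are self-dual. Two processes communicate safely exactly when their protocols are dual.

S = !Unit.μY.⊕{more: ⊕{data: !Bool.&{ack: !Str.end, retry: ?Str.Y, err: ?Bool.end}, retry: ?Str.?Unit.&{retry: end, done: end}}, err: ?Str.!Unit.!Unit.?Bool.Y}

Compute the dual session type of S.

!Unit ↦ ?Unit
  μY ↦ μY  (binder kept)
    ⊕{more,err} ↦ &{more,err}  (select→offer)
      [more]
        ⊕{data,retry} ↦ &{data,retry}  (select→offer)
          [data]
            !Bool ↦ ?Bool
              &{ack,retry,err} ↦ ⊕{ack,retry,err}  (&→⊕)
                [ack]
                  !Str ↦ ?Str
                    dual(end) = end
                [retry]
                  ?Str ↦ !Str
                    dual(Y) = Y
                [err]
                  ?Bool ↦ !Bool
                    dual(end) = end
          [retry]
            ?Str ↦ !Str
              ?Unit ↦ !Unit
                &{retry,done} ↦ ⊕{retry,done}  (&→⊕)
                  [retry]
                    dual(end) = end
                  [done]
                    dual(end) = end
      [err]
        ?Str ↦ !Str
          !Unit ↦ ?Unit
            !Unit ↦ ?Unit
              ?Bool ↦ !Bool
                dual(Y) = Y

?Unit.μY.&{more: &{data: ?Bool.⊕{ack: ?Str.end, retry: !Str.Y, err: !Bool.end}, retry: !Str.!Unit.⊕{retry: end, done: end}}, err: !Str.?Unit.?Unit.!Bool.Y}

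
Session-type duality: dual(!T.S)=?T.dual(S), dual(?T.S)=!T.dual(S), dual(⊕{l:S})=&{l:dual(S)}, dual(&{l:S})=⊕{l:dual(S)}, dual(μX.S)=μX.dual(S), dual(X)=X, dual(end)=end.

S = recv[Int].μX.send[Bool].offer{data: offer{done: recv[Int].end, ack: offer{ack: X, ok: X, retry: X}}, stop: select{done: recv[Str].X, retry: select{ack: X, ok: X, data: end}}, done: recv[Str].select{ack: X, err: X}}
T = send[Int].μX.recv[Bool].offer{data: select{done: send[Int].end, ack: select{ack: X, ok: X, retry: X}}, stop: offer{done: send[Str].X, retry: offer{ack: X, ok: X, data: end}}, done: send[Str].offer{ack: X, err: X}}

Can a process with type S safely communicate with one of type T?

NO

recv[Int] ‖ send[Int]  match
  μX ‖ μX  match (rec unchanged)
    send[Bool] ‖ recv[Bool]  match
      offer{data,stop,done} ‖ offer{data,stop,done}  ✗ choice polarity not flipped — not dual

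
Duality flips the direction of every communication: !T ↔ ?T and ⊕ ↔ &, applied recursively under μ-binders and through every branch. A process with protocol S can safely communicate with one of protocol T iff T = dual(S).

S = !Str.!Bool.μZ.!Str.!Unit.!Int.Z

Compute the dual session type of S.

?Str.?Bool.μZ.?Str.?Unit.?Int.Z

!Str ↦ ?Str
  !Bool ↦ ?Bool
    μZ ↦ μZ  (binder kept)
      !Str ↦ ?Str
        !Unit ↦ ?Unit
          !Int ↦ ?Int
            Z ↦ Z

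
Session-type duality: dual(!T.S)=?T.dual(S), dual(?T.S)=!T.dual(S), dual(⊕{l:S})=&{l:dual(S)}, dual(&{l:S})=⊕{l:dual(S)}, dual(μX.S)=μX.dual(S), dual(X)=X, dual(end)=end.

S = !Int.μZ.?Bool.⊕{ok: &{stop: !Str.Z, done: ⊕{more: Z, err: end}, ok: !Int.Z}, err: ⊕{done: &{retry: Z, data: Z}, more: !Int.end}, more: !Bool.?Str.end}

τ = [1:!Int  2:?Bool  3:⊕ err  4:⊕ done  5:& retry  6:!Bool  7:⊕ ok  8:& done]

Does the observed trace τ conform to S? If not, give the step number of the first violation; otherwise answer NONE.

[1] !Int  match  state: μZ.…
[2] ?Bool  match  state: ⊕{ok: &{stop: !Str.μZ.…, done: ⊕{more: μZ.…, err: end}, ok: !Int.μZ.…}, err: ⊕{done: &{retry: μZ.…, data: μZ.…}, more: !Int.end}, more: !Bool.?Str.end}
[3] ⊕ err  match  state: ⊕{done: &{retry: μZ.…, data: μZ.…}, more: !Int.end}
[4] ⊕ done  match  state: &{retry: μZ.…, data: μZ.…}
[5] & retry  match  state: μZ.…
[6] got !Bool, protocol expects ?Bool  ✗

6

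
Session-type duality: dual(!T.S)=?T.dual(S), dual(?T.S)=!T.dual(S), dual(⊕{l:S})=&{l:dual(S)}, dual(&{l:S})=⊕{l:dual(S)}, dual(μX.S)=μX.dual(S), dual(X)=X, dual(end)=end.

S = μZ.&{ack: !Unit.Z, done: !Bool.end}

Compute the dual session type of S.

μZ.⊕{ack: ?Unit.Z, done: ?Bool.end}

μZ → μZ  (rec unchanged)
  &{ack,done} → ⊕{ack,done}  (&→⊕)
    [ack]
      !Unit → ?Unit
        Z ↦ Z
    [done]
      !Bool → ?Bool
        end ↦ end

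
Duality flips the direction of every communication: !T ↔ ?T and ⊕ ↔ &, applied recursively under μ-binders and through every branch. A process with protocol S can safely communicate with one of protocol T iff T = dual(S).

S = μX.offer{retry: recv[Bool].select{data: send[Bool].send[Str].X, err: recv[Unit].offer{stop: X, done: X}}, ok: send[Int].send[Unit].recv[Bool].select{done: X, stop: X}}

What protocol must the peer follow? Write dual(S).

μX = μX  (rec unchanged)
  offer{retry,ok} = select{retry,ok}  (offer→select)
    • retry:
      recv[Bool] = send[Bool]
        select{data,err} = offer{data,err}  (internal→external)
          • data:
            send[Bool] = recv[Bool]
              send[Str] = recv[Str]
                dual(X) = X
          • err:
            recv[Unit] = send[Unit]
              offer{stop,done} = select{stop,done}  (offer→select)
                • stop:
                  dual(X) = X
                • done:
                  dual(X) = X
    • ok:
      send[Int] = recv[Int]
        send[Unit] = recv[Unit]
          recv[Bool] = send[Bool]
            select{done,stop} = offer{done,stop}  (internal→external)
              • done:
                dual(X) = X
              • stop:
                dual(X) = X

μX.select{retry: send[Bool].offer{data: recv[Bool].recv[Str].X, err: send[Unit].select{stop: X, done: X}}, ok: recv[Int].recv[Unit].send[Bool].offer{done: X, stop: X}}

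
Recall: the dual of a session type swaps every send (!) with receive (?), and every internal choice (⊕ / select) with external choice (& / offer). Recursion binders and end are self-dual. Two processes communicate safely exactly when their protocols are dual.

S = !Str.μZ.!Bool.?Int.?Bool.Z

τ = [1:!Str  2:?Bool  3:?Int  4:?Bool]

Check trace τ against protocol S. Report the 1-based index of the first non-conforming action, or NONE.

2

@1 !Str  ok  state: μZ.…
@2 got ?Bool, protocol expects !Bool  ✗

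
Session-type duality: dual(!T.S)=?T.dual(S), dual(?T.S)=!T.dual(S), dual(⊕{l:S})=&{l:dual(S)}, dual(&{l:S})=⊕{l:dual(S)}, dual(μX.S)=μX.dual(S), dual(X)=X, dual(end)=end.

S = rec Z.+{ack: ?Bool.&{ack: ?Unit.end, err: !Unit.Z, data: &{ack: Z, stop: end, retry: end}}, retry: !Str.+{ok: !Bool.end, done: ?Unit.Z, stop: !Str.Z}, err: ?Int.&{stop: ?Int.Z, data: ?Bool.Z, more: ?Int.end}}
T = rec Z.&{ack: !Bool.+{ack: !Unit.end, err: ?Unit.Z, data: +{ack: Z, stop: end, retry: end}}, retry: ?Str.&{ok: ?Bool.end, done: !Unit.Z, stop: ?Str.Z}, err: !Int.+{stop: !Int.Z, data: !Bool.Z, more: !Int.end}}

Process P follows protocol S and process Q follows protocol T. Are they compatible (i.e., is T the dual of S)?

rec Z vs rec Z  ok (binder kept)
  +{ack,retry,err} vs &{ack,retry,err}  ok labels match
    case ack:
      ?Bool vs !Bool  ok
        &{ack,err,data} vs +{ack,err,data}  ok labels match
          case ack:
            ?Unit vs !Unit  ok
              end vs end  ok
          case err:
            !Unit vs ?Unit  ok
              Z vs Z  ok
          case data:
            &{ack,stop,retry} vs +{ack,stop,retry}  ok labels match
              case ack:
                Z vs Z  ok
              case stop:
                end vs end  ok
              case retry:
                end vs end  ok
    case retry:
      !Str vs ?Str  ok
        +{ok,done,stop} vs &{ok,done,stop}  ok labels match
          case ok:
            !Bool vs ?Bool  ok
              end vs end  ok
          case done:
            ?Unit vs !Unit  ok
              Z vs Z  ok
          case stop:
            !Str vs ?Str  ok
              Z vs Z  ok
    case err:
      ?Int vs !Int  ok
        &{stop,data,more} vs +{stop,data,more}  ok labels match
          case stop:
            ?Int vs !Int  ok
              Z vs Z  ok
          case data:
            ?Bool vs !Bool  ok
              Z vs Z  ok
          case more:
            ?Int vs !Int  ok
              end vs end  ok

YES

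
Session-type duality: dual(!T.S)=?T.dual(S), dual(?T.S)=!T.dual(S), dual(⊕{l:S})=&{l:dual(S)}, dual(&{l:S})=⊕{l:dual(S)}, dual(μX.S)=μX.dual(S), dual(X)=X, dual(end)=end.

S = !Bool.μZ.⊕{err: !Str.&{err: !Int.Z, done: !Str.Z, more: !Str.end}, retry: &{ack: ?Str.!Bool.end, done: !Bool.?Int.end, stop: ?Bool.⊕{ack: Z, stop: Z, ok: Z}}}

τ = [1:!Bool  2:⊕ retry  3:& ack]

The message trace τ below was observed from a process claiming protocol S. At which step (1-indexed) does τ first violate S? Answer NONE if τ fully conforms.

@1 !Bool  ok  now at μZ.…
@2 ⊕ retry  ok  now at &{ack: ?Str.!Bool.end, done: !Bool.?Int.end, stop: ?Bool.⊕{ack: μZ.…, stop: μZ.…, ok: μZ.…}}
@3 & ack  ok  now at ?Str.!Bool.end
trace exhausted — no violation

NONE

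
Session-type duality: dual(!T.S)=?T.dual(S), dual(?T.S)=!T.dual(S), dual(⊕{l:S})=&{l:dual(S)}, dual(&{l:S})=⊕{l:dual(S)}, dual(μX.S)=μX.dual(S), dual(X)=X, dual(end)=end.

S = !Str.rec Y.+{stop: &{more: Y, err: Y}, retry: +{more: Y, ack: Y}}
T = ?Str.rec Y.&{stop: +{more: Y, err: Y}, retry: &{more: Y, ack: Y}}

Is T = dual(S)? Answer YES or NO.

YES

!Str ‖ ?Str  match
  rec Y ‖ rec Y  match (μ self-dual)
    +{stop,retry} ‖ &{stop,retry}  match label sets agree
      case stop:
        &{more,err} ‖ +{more,err}  match label sets agree
          case more:
            Y ‖ Y  match
          case err:
            Y ‖ Y  match
      case retry:
        +{more,ack} ‖ &{more,ack}  match label sets agree
          case more:
            Y ‖ Y  match
          case ack:
            Y ‖ Y  match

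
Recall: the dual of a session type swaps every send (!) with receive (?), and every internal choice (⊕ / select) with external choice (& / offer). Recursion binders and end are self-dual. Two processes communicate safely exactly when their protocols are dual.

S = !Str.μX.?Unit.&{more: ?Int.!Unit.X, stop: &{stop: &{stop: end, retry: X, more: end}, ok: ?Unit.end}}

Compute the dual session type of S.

!Str → ?Str
  μX → μX  (binder kept)
    ?Unit → !Unit
      &{more,stop} → ⊕{more,stop}  (external→internal)
        case more:
          ?Int → !Int
            !Unit → ?Unit
              X ↦ X
        case stop:
          &{stop,ok} → ⊕{stop,ok}  (external→internal)
            case stop:
              &{stop,retry,more} → ⊕{stop,retry,more}  (external→internal)
                case stop:
                  end ↦ end
                case retry:
                  X ↦ X
                case more:
                  end ↦ end
            case ok:
              ?Unit → !Unit
                end ↦ end

?Str.μX.!Unit.⊕{more: !Int.?Unit.X, stop: ⊕{stop: ⊕{stop: end, retry: X, more: end}, ok: !Unit.end}}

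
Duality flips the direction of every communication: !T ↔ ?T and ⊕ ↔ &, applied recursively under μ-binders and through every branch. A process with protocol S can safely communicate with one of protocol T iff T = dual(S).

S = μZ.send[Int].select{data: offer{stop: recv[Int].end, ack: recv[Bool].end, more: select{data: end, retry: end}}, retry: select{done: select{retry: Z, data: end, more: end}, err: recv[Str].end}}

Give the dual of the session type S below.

μZ.recv[Int].offer{data: select{stop: send[Int].end, ack: send[Bool].end, more: offer{data: end, retry: end}}, retry: offer{done: offer{retry: Z, data: end, more: end}, err: send[Str].end}}

μZ ↦ μZ  (rec unchanged)
  send[Int] ↦ recv[Int]
    select{data,retry} ↦ offer{data,retry}  (⊕→&)
      case data:
        offer{stop,ack,more} ↦ select{stop,ack,more}  (&→⊕)
          case stop:
            recv[Int] ↦ send[Int]
              end self-dual
          case ack:
            recv[Bool] ↦ send[Bool]
              end self-dual
          case more:
            select{data,retry} ↦ offer{data,retry}  (⊕→&)
              case data:
                end self-dual
              case retry:
                end self-dual
      case retry:
        select{done,err} ↦ offer{done,err}  (⊕→&)
          case done:
            select{retry,data,more} ↦ offer{retry,data,more}  (⊕→&)
              case retry:
                Z self-dual
              case data:
                end self-dual
              case more:
                end self-dual
          case err:
            recv[Str] ↦ send[Str]
              end self-dual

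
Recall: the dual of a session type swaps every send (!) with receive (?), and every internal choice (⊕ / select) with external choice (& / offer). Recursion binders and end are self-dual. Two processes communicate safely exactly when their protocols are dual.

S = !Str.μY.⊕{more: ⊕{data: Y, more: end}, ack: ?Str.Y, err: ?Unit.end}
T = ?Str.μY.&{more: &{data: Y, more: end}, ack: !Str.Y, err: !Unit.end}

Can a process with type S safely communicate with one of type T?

YES

!Str vs ?Str  match
  μY vs μY  match (μ self-dual)
    ⊕{more,ack,err} vs &{more,ack,err}  match labels match
      case more:
        ⊕{data,more} vs &{data,more}  match labels match
          case data:
            Y vs Y  match
          case more:
            end vs end  match
      case ack:
        ?Str vs !Str  match
          Y vs Y  match
      case err:
        ?Unit vs !Unit  match
          end vs end  match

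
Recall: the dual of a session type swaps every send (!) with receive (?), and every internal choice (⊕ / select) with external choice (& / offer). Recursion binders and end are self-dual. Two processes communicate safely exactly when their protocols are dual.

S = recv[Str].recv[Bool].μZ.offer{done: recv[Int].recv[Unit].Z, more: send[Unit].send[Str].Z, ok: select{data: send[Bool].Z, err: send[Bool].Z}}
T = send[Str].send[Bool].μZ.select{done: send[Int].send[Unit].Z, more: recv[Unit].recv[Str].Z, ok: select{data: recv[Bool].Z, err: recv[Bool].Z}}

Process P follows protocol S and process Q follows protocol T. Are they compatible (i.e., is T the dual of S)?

recv[Str] vs send[Str]  ok
  recv[Bool] vs send[Bool]  ok
    μZ vs μZ  ok (μ self-dual)
      offer{done,more,ok} vs select{done,more,ok}  ok label sets agree
        • done:
          recv[Int] vs send[Int]  ok
            recv[Unit] vs send[Unit]  ok
              Z vs Z  ok
        • more:
          send[Unit] vs recv[Unit]  ok
            send[Str] vs recv[Str]  ok
              Z vs Z  ok
        • ok:
          select{data,err} vs select{data,err}  ✗ choice polarity not flipped — not dual

NO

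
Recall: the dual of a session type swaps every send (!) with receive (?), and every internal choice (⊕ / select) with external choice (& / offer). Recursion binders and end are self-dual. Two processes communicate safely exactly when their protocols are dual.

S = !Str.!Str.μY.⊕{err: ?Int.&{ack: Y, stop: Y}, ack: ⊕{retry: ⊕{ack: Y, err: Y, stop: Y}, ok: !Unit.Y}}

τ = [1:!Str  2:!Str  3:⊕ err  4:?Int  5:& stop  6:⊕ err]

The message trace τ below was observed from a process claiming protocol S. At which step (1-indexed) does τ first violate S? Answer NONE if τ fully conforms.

NONE

[1] !Str  ✓  now at !Str.μY.…
[2] !Str  ✓  now at μY.…
[3] ⊕ err  ✓  now at ?Int.&{ack: μY.…, stop: μY.…}
[4] ?Int  ✓  now at &{ack: μY.…, stop: μY.…}
[5] & stop  ✓  now at μY.…
[6] ⊕ err  ✓  now at ?Int.&{ack: μY.…, stop: μY.…}
trace exhausted — no violation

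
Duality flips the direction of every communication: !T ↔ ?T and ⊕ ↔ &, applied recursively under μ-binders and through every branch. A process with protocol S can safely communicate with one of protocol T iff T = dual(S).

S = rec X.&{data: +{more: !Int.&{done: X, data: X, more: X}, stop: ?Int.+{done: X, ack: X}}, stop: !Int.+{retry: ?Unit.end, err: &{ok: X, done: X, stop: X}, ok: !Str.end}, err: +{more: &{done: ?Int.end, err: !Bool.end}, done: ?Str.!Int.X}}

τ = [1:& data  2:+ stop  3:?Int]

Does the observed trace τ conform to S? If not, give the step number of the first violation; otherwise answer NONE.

NONE

step 1: & data  match  residual = +{more: !Int.&{done: rec X.…, data: rec X.…, more: rec X.…}, stop: ?Int.+{done: rec X.…, ack: rec X.…}}
step 2: + stop  match  residual = ?Int.+{done: rec X.…, ack: rec X.…}
step 3: ?Int  match  residual = +{done: rec X.…, ack: rec X.…}
trace exhausted — no violation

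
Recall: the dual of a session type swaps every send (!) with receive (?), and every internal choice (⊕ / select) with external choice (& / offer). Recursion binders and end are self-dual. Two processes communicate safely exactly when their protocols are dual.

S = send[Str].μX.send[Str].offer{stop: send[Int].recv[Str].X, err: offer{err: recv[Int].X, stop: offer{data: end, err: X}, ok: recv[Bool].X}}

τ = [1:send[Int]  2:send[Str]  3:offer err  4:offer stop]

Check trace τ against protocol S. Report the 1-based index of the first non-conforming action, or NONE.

step 1: got send[Int], protocol expects send[Str]  ✗

1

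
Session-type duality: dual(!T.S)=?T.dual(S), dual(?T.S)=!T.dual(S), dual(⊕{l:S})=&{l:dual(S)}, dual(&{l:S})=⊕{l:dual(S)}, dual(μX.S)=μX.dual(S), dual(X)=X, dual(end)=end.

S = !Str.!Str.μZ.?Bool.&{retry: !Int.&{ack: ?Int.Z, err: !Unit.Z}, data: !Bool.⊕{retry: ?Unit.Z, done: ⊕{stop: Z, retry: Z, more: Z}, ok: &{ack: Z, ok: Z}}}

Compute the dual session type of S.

!Str → ?Str
  !Str → ?Str
    μZ → μZ  (rec unchanged)
      ?Bool → !Bool
        &{retry,data} → ⊕{retry,data}  (offer→select)
          [retry]
            !Int → ?Int
              &{ack,err} → ⊕{ack,err}  (offer→select)
                [ack]
                  ?Int → !Int
                    dual(Z) = Z
                [err]
                  !Unit → ?Unit
                    dual(Z) = Z
          [data]
            !Bool → ?Bool
              ⊕{retry,done,ok} → &{retry,done,ok}  (⊕→&)
                [retry]
                  ?Unit → !Unit
                    dual(Z) = Z
                [done]
                  ⊕{stop,retry,more} → &{stop,retry,more}  (⊕→&)
                    [stop]
                      dual(Z) = Z
                    [retry]
                      dual(Z) = Z
                    [more]
                      dual(Z) = Z
                [ok]
                  &{ack,ok} → ⊕{ack,ok}  (offer→select)
                    [ack]
                      dual(Z) = Z
                    [ok]
                      dual(Z) = Z

?Str.?Str.μZ.!Bool.⊕{retry: ?Int.⊕{ack: !Int.Z, err: ?Unit.Z}, data: ?Bool.&{retry: !Unit.Z, done: &{stop: Z, retry: Z, more: Z}, ok: ⊕{ack: Z, ok: Z}}}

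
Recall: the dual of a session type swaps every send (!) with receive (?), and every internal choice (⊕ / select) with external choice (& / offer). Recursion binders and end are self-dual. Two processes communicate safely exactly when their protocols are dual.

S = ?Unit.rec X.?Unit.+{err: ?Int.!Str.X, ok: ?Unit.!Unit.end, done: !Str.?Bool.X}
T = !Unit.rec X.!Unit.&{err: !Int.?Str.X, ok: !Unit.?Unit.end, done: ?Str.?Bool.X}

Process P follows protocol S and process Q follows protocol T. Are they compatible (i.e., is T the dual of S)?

?Unit vs !Unit  match
  rec X vs rec X  match (rec unchanged)
    ?Unit vs !Unit  match
      +{err,ok,done} vs &{err,ok,done}  match same labels
        case err:
          ?Int vs !Int  match
            !Str vs ?Str  match
              X vs X  match
        case ok:
          ?Unit vs !Unit  match
            !Unit vs ?Unit  match
              end vs end  match
        case done:
          !Str vs ?Str  match
            ?Bool vs ?Bool  ✗ same direction on both sides — not dual

NO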